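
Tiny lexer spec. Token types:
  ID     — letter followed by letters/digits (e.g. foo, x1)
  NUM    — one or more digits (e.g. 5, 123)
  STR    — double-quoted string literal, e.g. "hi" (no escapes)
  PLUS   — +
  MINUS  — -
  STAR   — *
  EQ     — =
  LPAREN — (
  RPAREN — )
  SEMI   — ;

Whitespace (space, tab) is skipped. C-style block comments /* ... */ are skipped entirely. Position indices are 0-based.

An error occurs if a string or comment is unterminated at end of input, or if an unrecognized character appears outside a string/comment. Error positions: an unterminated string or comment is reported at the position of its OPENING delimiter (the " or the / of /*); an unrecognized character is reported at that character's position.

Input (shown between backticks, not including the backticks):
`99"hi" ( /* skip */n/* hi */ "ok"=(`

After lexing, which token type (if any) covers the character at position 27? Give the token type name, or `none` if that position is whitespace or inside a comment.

Answer: none

Derivation:
pos=0: emit NUM '99' (now at pos=2)
pos=2: enter STRING mode
pos=2: emit STR "hi" (now at pos=6)
pos=7: emit LPAREN '('
pos=9: enter COMMENT mode (saw '/*')
exit COMMENT mode (now at pos=19)
pos=19: emit ID 'n' (now at pos=20)
pos=20: enter COMMENT mode (saw '/*')
exit COMMENT mode (now at pos=28)
pos=29: enter STRING mode
pos=29: emit STR "ok" (now at pos=33)
pos=33: emit EQ '='
pos=34: emit LPAREN '('
DONE. 7 tokens: [NUM, STR, LPAREN, ID, STR, EQ, LPAREN]
Position 27: char is '/' -> none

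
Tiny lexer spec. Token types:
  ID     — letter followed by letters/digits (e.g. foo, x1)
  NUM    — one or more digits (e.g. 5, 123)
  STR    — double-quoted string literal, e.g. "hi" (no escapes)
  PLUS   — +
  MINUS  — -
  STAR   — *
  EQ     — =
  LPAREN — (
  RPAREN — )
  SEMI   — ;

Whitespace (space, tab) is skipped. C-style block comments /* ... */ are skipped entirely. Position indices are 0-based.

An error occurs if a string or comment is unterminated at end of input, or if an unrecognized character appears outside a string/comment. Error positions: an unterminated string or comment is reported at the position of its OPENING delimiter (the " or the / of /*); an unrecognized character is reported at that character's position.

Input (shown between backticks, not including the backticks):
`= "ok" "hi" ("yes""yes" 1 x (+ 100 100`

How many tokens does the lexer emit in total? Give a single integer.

Answer: 12

Derivation:
pos=0: emit EQ '='
pos=2: enter STRING mode
pos=2: emit STR "ok" (now at pos=6)
pos=7: enter STRING mode
pos=7: emit STR "hi" (now at pos=11)
pos=12: emit LPAREN '('
pos=13: enter STRING mode
pos=13: emit STR "yes" (now at pos=18)
pos=18: enter STRING mode
pos=18: emit STR "yes" (now at pos=23)
pos=24: emit NUM '1' (now at pos=25)
pos=26: emit ID 'x' (now at pos=27)
pos=28: emit LPAREN '('
pos=29: emit PLUS '+'
pos=31: emit NUM '100' (now at pos=34)
pos=35: emit NUM '100' (now at pos=38)
DONE. 12 tokens: [EQ, STR, STR, LPAREN, STR, STR, NUM, ID, LPAREN, PLUS, NUM, NUM]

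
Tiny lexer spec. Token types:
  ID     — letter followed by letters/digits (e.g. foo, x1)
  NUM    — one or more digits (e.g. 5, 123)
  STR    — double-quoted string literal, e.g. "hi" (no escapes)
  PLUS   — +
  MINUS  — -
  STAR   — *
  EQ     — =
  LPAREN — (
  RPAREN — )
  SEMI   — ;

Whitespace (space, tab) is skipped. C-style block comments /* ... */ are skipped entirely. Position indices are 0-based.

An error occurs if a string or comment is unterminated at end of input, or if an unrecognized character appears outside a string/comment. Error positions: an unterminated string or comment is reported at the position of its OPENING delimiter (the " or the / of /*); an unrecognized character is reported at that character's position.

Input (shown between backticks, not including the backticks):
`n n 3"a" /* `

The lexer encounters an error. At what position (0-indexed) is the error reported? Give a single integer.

Answer: 9

Derivation:
pos=0: emit ID 'n' (now at pos=1)
pos=2: emit ID 'n' (now at pos=3)
pos=4: emit NUM '3' (now at pos=5)
pos=5: enter STRING mode
pos=5: emit STR "a" (now at pos=8)
pos=9: enter COMMENT mode (saw '/*')
pos=9: ERROR — unterminated comment (reached EOF)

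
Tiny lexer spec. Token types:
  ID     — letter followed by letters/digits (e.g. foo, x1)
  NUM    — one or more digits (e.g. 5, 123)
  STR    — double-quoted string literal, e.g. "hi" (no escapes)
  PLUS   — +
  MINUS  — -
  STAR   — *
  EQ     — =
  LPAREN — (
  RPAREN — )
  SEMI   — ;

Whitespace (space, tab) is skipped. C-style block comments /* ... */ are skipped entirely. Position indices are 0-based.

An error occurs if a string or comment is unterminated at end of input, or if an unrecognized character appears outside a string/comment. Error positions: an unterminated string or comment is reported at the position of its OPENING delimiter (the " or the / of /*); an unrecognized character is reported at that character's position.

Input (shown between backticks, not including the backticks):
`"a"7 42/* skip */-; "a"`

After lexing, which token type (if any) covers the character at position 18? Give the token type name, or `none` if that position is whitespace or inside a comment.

Answer: SEMI

Derivation:
pos=0: enter STRING mode
pos=0: emit STR "a" (now at pos=3)
pos=3: emit NUM '7' (now at pos=4)
pos=5: emit NUM '42' (now at pos=7)
pos=7: enter COMMENT mode (saw '/*')
exit COMMENT mode (now at pos=17)
pos=17: emit MINUS '-'
pos=18: emit SEMI ';'
pos=20: enter STRING mode
pos=20: emit STR "a" (now at pos=23)
DONE. 6 tokens: [STR, NUM, NUM, MINUS, SEMI, STR]
Position 18: char is ';' -> SEMI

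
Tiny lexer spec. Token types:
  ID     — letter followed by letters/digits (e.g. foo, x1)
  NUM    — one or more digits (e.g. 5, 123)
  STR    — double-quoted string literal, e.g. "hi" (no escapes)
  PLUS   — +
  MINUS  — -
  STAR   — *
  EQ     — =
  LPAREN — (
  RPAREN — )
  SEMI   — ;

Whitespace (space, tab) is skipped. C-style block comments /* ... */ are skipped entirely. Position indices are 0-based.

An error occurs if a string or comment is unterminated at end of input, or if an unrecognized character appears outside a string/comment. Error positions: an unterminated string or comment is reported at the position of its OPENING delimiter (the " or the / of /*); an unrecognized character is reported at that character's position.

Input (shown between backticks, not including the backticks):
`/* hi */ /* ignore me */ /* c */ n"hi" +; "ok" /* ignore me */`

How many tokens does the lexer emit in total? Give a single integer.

Answer: 5

Derivation:
pos=0: enter COMMENT mode (saw '/*')
exit COMMENT mode (now at pos=8)
pos=9: enter COMMENT mode (saw '/*')
exit COMMENT mode (now at pos=24)
pos=25: enter COMMENT mode (saw '/*')
exit COMMENT mode (now at pos=32)
pos=33: emit ID 'n' (now at pos=34)
pos=34: enter STRING mode
pos=34: emit STR "hi" (now at pos=38)
pos=39: emit PLUS '+'
pos=40: emit SEMI ';'
pos=42: enter STRING mode
pos=42: emit STR "ok" (now at pos=46)
pos=47: enter COMMENT mode (saw '/*')
exit COMMENT mode (now at pos=62)
DONE. 5 tokens: [ID, STR, PLUS, SEMI, STR]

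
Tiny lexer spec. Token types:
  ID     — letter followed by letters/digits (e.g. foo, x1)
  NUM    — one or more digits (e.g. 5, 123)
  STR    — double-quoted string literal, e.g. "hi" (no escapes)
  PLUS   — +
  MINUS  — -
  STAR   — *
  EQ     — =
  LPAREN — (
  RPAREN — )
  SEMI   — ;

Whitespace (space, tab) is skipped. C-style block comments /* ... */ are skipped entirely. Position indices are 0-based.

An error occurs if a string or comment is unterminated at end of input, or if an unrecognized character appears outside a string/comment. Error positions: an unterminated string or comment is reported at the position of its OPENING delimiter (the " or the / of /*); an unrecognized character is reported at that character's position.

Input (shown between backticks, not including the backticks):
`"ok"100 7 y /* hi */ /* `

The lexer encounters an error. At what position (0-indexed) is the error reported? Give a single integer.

Answer: 21

Derivation:
pos=0: enter STRING mode
pos=0: emit STR "ok" (now at pos=4)
pos=4: emit NUM '100' (now at pos=7)
pos=8: emit NUM '7' (now at pos=9)
pos=10: emit ID 'y' (now at pos=11)
pos=12: enter COMMENT mode (saw '/*')
exit COMMENT mode (now at pos=20)
pos=21: enter COMMENT mode (saw '/*')
pos=21: ERROR — unterminated comment (reached EOF)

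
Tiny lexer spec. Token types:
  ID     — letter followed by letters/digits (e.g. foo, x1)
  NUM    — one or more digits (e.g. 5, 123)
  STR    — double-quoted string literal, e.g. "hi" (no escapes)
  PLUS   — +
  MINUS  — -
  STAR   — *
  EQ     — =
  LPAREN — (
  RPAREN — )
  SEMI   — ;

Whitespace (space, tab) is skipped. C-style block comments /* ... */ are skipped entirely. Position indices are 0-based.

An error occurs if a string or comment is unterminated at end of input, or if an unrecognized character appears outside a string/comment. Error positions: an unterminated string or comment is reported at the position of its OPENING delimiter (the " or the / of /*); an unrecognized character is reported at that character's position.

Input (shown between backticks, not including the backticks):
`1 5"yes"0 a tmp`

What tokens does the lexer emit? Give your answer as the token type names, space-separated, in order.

pos=0: emit NUM '1' (now at pos=1)
pos=2: emit NUM '5' (now at pos=3)
pos=3: enter STRING mode
pos=3: emit STR "yes" (now at pos=8)
pos=8: emit NUM '0' (now at pos=9)
pos=10: emit ID 'a' (now at pos=11)
pos=12: emit ID 'tmp' (now at pos=15)
DONE. 6 tokens: [NUM, NUM, STR, NUM, ID, ID]

Answer: NUM NUM STR NUM ID ID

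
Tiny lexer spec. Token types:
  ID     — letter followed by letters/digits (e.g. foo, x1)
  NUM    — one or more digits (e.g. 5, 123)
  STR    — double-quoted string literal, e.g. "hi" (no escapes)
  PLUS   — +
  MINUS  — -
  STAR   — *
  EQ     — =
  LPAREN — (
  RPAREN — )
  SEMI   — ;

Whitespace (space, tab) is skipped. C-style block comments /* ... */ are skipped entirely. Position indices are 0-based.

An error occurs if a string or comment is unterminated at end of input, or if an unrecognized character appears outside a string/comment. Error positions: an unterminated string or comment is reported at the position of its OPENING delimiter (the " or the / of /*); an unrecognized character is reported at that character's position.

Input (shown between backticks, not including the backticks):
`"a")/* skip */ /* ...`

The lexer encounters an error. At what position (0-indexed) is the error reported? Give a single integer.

Answer: 15

Derivation:
pos=0: enter STRING mode
pos=0: emit STR "a" (now at pos=3)
pos=3: emit RPAREN ')'
pos=4: enter COMMENT mode (saw '/*')
exit COMMENT mode (now at pos=14)
pos=15: enter COMMENT mode (saw '/*')
pos=15: ERROR — unterminated comment (reached EOF)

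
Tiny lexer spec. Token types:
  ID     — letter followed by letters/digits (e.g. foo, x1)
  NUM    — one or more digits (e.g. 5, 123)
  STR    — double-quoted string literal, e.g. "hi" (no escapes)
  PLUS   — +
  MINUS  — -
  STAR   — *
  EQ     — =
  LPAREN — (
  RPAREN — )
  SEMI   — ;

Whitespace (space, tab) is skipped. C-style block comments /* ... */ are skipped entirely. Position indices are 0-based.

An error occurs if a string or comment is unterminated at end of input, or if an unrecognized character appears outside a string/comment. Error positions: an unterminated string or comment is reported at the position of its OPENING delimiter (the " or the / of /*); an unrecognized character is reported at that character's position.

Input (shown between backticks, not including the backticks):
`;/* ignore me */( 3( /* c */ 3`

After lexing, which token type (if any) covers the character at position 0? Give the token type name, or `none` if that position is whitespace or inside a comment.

Answer: SEMI

Derivation:
pos=0: emit SEMI ';'
pos=1: enter COMMENT mode (saw '/*')
exit COMMENT mode (now at pos=16)
pos=16: emit LPAREN '('
pos=18: emit NUM '3' (now at pos=19)
pos=19: emit LPAREN '('
pos=21: enter COMMENT mode (saw '/*')
exit COMMENT mode (now at pos=28)
pos=29: emit NUM '3' (now at pos=30)
DONE. 5 tokens: [SEMI, LPAREN, NUM, LPAREN, NUM]
Position 0: char is ';' -> SEMI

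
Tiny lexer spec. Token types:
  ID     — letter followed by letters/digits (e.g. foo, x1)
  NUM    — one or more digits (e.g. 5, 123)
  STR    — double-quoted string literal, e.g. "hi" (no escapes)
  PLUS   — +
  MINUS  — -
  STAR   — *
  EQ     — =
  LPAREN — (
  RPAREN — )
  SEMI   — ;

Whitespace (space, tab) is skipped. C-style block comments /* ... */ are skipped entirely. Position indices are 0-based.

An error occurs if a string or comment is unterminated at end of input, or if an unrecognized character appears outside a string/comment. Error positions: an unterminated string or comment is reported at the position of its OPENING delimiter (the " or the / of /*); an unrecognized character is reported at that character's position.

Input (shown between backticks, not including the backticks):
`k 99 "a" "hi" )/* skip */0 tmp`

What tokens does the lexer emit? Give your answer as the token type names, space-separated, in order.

pos=0: emit ID 'k' (now at pos=1)
pos=2: emit NUM '99' (now at pos=4)
pos=5: enter STRING mode
pos=5: emit STR "a" (now at pos=8)
pos=9: enter STRING mode
pos=9: emit STR "hi" (now at pos=13)
pos=14: emit RPAREN ')'
pos=15: enter COMMENT mode (saw '/*')
exit COMMENT mode (now at pos=25)
pos=25: emit NUM '0' (now at pos=26)
pos=27: emit ID 'tmp' (now at pos=30)
DONE. 7 tokens: [ID, NUM, STR, STR, RPAREN, NUM, ID]

Answer: ID NUM STR STR RPAREN NUM ID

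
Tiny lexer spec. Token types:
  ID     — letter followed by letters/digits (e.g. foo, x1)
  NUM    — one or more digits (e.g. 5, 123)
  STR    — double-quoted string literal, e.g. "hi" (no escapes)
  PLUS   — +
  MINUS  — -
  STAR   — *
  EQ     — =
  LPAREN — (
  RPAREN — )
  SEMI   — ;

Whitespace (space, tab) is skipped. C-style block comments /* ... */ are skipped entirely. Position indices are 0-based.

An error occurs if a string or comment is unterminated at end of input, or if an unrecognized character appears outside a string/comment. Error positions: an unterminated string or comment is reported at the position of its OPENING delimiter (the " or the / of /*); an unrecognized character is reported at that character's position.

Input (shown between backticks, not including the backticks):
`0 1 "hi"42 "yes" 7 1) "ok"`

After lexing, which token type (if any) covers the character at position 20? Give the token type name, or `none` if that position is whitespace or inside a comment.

Answer: RPAREN

Derivation:
pos=0: emit NUM '0' (now at pos=1)
pos=2: emit NUM '1' (now at pos=3)
pos=4: enter STRING mode
pos=4: emit STR "hi" (now at pos=8)
pos=8: emit NUM '42' (now at pos=10)
pos=11: enter STRING mode
pos=11: emit STR "yes" (now at pos=16)
pos=17: emit NUM '7' (now at pos=18)
pos=19: emit NUM '1' (now at pos=20)
pos=20: emit RPAREN ')'
pos=22: enter STRING mode
pos=22: emit STR "ok" (now at pos=26)
DONE. 9 tokens: [NUM, NUM, STR, NUM, STR, NUM, NUM, RPAREN, STR]
Position 20: char is ')' -> RPAREN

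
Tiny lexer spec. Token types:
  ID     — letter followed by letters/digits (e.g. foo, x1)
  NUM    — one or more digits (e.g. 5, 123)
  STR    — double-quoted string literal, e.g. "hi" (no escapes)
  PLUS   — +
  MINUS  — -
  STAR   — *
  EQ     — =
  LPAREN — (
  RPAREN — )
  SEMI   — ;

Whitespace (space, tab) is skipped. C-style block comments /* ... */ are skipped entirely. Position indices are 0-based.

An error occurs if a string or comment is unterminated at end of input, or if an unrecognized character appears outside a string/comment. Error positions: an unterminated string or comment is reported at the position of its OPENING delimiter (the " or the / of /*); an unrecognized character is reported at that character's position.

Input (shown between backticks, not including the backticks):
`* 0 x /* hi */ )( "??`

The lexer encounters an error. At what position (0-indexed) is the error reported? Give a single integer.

Answer: 18

Derivation:
pos=0: emit STAR '*'
pos=2: emit NUM '0' (now at pos=3)
pos=4: emit ID 'x' (now at pos=5)
pos=6: enter COMMENT mode (saw '/*')
exit COMMENT mode (now at pos=14)
pos=15: emit RPAREN ')'
pos=16: emit LPAREN '('
pos=18: enter STRING mode
pos=18: ERROR — unterminated string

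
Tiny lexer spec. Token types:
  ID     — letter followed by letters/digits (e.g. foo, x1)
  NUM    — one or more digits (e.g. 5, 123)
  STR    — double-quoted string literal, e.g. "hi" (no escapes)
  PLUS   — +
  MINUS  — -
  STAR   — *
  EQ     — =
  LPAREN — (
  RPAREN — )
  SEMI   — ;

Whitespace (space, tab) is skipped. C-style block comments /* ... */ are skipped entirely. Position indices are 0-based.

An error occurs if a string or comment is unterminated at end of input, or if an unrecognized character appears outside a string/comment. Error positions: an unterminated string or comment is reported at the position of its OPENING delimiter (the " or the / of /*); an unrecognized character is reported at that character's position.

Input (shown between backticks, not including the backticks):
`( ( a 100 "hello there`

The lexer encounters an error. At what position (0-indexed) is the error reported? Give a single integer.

pos=0: emit LPAREN '('
pos=2: emit LPAREN '('
pos=4: emit ID 'a' (now at pos=5)
pos=6: emit NUM '100' (now at pos=9)
pos=10: enter STRING mode
pos=10: ERROR — unterminated string

Answer: 10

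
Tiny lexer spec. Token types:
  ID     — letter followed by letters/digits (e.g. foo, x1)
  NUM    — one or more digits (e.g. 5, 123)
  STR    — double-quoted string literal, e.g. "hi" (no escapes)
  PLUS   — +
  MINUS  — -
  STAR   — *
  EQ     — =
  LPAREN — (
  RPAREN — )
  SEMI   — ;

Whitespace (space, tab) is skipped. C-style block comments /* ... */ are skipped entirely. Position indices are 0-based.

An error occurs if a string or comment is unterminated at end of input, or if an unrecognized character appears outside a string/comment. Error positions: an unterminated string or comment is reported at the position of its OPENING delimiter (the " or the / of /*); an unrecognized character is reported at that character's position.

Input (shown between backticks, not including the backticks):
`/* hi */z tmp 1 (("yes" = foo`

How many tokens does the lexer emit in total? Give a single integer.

Answer: 8

Derivation:
pos=0: enter COMMENT mode (saw '/*')
exit COMMENT mode (now at pos=8)
pos=8: emit ID 'z' (now at pos=9)
pos=10: emit ID 'tmp' (now at pos=13)
pos=14: emit NUM '1' (now at pos=15)
pos=16: emit LPAREN '('
pos=17: emit LPAREN '('
pos=18: enter STRING mode
pos=18: emit STR "yes" (now at pos=23)
pos=24: emit EQ '='
pos=26: emit ID 'foo' (now at pos=29)
DONE. 8 tokens: [ID, ID, NUM, LPAREN, LPAREN, STR, EQ, ID]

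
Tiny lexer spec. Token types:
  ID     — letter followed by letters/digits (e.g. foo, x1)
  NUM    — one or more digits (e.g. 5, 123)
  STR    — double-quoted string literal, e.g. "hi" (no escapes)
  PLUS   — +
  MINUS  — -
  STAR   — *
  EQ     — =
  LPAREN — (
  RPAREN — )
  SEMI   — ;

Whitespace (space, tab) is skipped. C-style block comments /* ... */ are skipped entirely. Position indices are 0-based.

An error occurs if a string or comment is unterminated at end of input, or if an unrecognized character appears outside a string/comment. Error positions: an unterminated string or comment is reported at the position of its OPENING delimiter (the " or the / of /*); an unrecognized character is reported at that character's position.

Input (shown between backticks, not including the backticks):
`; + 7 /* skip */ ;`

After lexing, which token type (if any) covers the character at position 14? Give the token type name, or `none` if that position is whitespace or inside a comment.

pos=0: emit SEMI ';'
pos=2: emit PLUS '+'
pos=4: emit NUM '7' (now at pos=5)
pos=6: enter COMMENT mode (saw '/*')
exit COMMENT mode (now at pos=16)
pos=17: emit SEMI ';'
DONE. 4 tokens: [SEMI, PLUS, NUM, SEMI]
Position 14: char is '*' -> none

Answer: none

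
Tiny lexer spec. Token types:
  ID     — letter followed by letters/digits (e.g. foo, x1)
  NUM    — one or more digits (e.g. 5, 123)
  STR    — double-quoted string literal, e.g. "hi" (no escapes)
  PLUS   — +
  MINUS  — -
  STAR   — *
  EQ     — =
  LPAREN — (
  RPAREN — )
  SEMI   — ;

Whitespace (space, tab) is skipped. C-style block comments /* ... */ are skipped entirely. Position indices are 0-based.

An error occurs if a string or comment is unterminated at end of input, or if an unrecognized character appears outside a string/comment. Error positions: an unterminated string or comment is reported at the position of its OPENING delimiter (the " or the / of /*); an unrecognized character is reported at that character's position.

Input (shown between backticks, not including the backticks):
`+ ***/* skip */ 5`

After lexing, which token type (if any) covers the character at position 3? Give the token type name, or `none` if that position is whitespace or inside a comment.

Answer: STAR

Derivation:
pos=0: emit PLUS '+'
pos=2: emit STAR '*'
pos=3: emit STAR '*'
pos=4: emit STAR '*'
pos=5: enter COMMENT mode (saw '/*')
exit COMMENT mode (now at pos=15)
pos=16: emit NUM '5' (now at pos=17)
DONE. 5 tokens: [PLUS, STAR, STAR, STAR, NUM]
Position 3: char is '*' -> STAR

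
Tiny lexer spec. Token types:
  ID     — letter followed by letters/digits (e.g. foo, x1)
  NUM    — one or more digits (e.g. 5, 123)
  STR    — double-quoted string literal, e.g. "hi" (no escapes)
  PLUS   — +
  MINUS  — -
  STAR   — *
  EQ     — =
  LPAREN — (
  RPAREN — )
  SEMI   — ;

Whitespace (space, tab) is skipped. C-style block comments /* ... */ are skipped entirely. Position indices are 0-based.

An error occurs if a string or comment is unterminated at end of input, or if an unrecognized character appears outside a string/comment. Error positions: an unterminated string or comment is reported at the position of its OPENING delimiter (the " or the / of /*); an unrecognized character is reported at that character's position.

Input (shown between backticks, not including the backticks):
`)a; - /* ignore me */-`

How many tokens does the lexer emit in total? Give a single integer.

Answer: 5

Derivation:
pos=0: emit RPAREN ')'
pos=1: emit ID 'a' (now at pos=2)
pos=2: emit SEMI ';'
pos=4: emit MINUS '-'
pos=6: enter COMMENT mode (saw '/*')
exit COMMENT mode (now at pos=21)
pos=21: emit MINUS '-'
DONE. 5 tokens: [RPAREN, ID, SEMI, MINUS, MINUS]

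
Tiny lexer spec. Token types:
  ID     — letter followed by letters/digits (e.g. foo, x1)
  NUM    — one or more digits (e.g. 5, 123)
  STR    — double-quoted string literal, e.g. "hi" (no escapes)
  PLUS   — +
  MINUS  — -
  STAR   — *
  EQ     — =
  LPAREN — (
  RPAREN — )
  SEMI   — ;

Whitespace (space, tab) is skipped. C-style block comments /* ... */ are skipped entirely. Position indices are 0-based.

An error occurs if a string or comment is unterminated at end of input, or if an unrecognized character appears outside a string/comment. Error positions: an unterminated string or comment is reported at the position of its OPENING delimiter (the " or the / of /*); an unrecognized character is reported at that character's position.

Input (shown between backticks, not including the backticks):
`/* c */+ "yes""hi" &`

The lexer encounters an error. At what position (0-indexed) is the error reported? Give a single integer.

pos=0: enter COMMENT mode (saw '/*')
exit COMMENT mode (now at pos=7)
pos=7: emit PLUS '+'
pos=9: enter STRING mode
pos=9: emit STR "yes" (now at pos=14)
pos=14: enter STRING mode
pos=14: emit STR "hi" (now at pos=18)
pos=19: ERROR — unrecognized char '&'

Answer: 19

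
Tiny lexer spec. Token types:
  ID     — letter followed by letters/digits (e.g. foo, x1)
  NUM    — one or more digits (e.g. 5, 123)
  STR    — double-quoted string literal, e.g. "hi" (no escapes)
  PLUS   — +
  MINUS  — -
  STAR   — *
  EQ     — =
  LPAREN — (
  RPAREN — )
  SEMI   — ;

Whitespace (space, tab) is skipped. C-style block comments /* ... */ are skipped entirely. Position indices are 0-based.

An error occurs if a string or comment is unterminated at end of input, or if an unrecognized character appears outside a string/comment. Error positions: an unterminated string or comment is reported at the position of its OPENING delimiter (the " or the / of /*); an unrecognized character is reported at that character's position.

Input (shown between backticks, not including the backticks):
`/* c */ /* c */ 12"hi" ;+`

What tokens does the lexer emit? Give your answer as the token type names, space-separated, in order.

pos=0: enter COMMENT mode (saw '/*')
exit COMMENT mode (now at pos=7)
pos=8: enter COMMENT mode (saw '/*')
exit COMMENT mode (now at pos=15)
pos=16: emit NUM '12' (now at pos=18)
pos=18: enter STRING mode
pos=18: emit STR "hi" (now at pos=22)
pos=23: emit SEMI ';'
pos=24: emit PLUS '+'
DONE. 4 tokens: [NUM, STR, SEMI, PLUS]

Answer: NUM STR SEMI PLUS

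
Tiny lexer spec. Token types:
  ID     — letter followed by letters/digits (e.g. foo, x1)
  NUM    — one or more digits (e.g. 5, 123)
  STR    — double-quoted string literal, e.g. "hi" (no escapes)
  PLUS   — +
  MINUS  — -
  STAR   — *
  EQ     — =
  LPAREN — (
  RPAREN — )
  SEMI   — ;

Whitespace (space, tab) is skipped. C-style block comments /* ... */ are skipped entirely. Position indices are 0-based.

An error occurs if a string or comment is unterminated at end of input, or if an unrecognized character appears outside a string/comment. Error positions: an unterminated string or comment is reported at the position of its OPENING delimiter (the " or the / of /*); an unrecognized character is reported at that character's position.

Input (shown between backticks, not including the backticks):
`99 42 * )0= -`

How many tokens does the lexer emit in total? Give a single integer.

pos=0: emit NUM '99' (now at pos=2)
pos=3: emit NUM '42' (now at pos=5)
pos=6: emit STAR '*'
pos=8: emit RPAREN ')'
pos=9: emit NUM '0' (now at pos=10)
pos=10: emit EQ '='
pos=12: emit MINUS '-'
DONE. 7 tokens: [NUM, NUM, STAR, RPAREN, NUM, EQ, MINUS]

Answer: 7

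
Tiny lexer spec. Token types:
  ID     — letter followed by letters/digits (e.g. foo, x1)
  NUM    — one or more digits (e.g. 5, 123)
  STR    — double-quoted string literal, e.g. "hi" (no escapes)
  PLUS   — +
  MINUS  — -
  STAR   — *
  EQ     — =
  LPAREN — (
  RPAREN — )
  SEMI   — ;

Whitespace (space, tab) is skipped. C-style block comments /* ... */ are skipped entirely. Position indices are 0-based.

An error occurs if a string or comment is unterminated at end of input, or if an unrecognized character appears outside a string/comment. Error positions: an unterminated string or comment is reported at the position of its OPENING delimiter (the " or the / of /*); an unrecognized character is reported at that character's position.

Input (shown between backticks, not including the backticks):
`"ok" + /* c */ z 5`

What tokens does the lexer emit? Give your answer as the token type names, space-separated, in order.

Answer: STR PLUS ID NUM

Derivation:
pos=0: enter STRING mode
pos=0: emit STR "ok" (now at pos=4)
pos=5: emit PLUS '+'
pos=7: enter COMMENT mode (saw '/*')
exit COMMENT mode (now at pos=14)
pos=15: emit ID 'z' (now at pos=16)
pos=17: emit NUM '5' (now at pos=18)
DONE. 4 tokens: [STR, PLUS, ID, NUM]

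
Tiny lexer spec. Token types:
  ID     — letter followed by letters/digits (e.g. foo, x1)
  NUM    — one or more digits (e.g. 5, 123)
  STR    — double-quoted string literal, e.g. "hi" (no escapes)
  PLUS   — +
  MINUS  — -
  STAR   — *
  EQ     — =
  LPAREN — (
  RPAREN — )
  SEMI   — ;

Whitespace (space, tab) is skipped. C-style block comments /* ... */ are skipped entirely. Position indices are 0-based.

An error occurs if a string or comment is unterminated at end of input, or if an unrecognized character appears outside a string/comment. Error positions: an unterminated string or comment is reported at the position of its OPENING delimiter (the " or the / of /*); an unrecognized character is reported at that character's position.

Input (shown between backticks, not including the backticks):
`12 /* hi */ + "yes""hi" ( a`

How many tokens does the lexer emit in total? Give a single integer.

Answer: 6

Derivation:
pos=0: emit NUM '12' (now at pos=2)
pos=3: enter COMMENT mode (saw '/*')
exit COMMENT mode (now at pos=11)
pos=12: emit PLUS '+'
pos=14: enter STRING mode
pos=14: emit STR "yes" (now at pos=19)
pos=19: enter STRING mode
pos=19: emit STR "hi" (now at pos=23)
pos=24: emit LPAREN '('
pos=26: emit ID 'a' (now at pos=27)
DONE. 6 tokens: [NUM, PLUS, STR, STR, LPAREN, ID]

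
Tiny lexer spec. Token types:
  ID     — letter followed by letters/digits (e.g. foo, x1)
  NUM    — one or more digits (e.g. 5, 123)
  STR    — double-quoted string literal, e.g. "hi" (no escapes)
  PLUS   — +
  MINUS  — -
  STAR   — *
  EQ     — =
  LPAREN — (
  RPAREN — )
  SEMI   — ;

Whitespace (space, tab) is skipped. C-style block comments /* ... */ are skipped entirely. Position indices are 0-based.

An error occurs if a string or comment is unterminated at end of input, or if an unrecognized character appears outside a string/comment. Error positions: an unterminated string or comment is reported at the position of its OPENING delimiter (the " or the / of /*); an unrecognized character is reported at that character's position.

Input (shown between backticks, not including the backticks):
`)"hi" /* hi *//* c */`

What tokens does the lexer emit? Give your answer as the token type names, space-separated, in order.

Answer: RPAREN STR

Derivation:
pos=0: emit RPAREN ')'
pos=1: enter STRING mode
pos=1: emit STR "hi" (now at pos=5)
pos=6: enter COMMENT mode (saw '/*')
exit COMMENT mode (now at pos=14)
pos=14: enter COMMENT mode (saw '/*')
exit COMMENT mode (now at pos=21)
DONE. 2 tokens: [RPAREN, STR]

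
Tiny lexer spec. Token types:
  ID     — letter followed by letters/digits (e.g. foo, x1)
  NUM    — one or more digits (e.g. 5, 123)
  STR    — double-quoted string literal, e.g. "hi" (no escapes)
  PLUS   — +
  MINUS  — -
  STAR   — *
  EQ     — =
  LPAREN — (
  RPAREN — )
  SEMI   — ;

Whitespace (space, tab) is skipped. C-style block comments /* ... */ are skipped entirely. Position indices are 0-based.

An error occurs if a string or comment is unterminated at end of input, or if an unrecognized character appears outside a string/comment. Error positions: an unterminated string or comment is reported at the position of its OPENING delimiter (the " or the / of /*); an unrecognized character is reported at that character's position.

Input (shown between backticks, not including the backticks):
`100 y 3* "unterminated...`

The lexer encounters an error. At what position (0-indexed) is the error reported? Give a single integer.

Answer: 9

Derivation:
pos=0: emit NUM '100' (now at pos=3)
pos=4: emit ID 'y' (now at pos=5)
pos=6: emit NUM '3' (now at pos=7)
pos=7: emit STAR '*'
pos=9: enter STRING mode
pos=9: ERROR — unterminated string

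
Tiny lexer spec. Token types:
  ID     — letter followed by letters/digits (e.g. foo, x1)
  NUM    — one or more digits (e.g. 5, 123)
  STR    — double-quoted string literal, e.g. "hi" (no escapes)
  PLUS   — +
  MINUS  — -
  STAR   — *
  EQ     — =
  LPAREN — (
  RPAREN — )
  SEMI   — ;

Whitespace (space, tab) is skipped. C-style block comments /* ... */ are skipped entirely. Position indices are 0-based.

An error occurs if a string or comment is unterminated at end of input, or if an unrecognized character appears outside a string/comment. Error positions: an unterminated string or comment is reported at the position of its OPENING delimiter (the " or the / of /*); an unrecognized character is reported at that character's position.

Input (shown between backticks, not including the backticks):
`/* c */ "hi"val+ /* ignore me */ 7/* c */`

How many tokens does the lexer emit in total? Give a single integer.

Answer: 4

Derivation:
pos=0: enter COMMENT mode (saw '/*')
exit COMMENT mode (now at pos=7)
pos=8: enter STRING mode
pos=8: emit STR "hi" (now at pos=12)
pos=12: emit ID 'val' (now at pos=15)
pos=15: emit PLUS '+'
pos=17: enter COMMENT mode (saw '/*')
exit COMMENT mode (now at pos=32)
pos=33: emit NUM '7' (now at pos=34)
pos=34: enter COMMENT mode (saw '/*')
exit COMMENT mode (now at pos=41)
DONE. 4 tokens: [STR, ID, PLUS, NUM]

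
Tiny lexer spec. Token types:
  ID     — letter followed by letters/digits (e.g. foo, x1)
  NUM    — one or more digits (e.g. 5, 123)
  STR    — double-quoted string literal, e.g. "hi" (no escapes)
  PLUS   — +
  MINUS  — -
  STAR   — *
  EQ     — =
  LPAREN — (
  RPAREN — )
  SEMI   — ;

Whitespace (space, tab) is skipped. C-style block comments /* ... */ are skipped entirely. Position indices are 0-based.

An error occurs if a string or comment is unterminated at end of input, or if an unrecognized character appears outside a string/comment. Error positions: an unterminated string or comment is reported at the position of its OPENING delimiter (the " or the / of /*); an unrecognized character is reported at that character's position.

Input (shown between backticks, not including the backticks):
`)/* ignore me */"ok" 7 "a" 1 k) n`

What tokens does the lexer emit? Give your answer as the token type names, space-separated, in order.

Answer: RPAREN STR NUM STR NUM ID RPAREN ID

Derivation:
pos=0: emit RPAREN ')'
pos=1: enter COMMENT mode (saw '/*')
exit COMMENT mode (now at pos=16)
pos=16: enter STRING mode
pos=16: emit STR "ok" (now at pos=20)
pos=21: emit NUM '7' (now at pos=22)
pos=23: enter STRING mode
pos=23: emit STR "a" (now at pos=26)
pos=27: emit NUM '1' (now at pos=28)
pos=29: emit ID 'k' (now at pos=30)
pos=30: emit RPAREN ')'
pos=32: emit ID 'n' (now at pos=33)
DONE. 8 tokens: [RPAREN, STR, NUM, STR, NUM, ID, RPAREN, ID]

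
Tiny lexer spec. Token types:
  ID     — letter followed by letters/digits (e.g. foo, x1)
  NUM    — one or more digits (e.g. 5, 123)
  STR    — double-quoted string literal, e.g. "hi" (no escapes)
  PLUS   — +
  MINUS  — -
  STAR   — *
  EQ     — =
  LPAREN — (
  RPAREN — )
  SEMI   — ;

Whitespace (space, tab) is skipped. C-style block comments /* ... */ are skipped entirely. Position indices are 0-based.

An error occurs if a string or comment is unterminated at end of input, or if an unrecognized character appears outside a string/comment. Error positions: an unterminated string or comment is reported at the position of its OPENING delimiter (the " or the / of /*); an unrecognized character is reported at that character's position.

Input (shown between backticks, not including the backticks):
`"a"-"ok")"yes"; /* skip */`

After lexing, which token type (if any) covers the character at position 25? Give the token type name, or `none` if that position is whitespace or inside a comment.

Answer: none

Derivation:
pos=0: enter STRING mode
pos=0: emit STR "a" (now at pos=3)
pos=3: emit MINUS '-'
pos=4: enter STRING mode
pos=4: emit STR "ok" (now at pos=8)
pos=8: emit RPAREN ')'
pos=9: enter STRING mode
pos=9: emit STR "yes" (now at pos=14)
pos=14: emit SEMI ';'
pos=16: enter COMMENT mode (saw '/*')
exit COMMENT mode (now at pos=26)
DONE. 6 tokens: [STR, MINUS, STR, RPAREN, STR, SEMI]
Position 25: char is '/' -> none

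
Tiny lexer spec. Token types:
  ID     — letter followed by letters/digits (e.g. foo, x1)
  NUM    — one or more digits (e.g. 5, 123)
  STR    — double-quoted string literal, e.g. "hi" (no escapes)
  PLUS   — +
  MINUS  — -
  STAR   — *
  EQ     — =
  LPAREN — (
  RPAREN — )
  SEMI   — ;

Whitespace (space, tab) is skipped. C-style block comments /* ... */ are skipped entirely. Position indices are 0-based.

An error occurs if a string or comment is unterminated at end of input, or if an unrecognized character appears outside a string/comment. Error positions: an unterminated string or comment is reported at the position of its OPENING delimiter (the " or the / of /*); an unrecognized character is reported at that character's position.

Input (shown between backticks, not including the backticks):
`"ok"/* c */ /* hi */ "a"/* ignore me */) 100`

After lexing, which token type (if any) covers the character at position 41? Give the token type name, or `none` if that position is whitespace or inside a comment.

pos=0: enter STRING mode
pos=0: emit STR "ok" (now at pos=4)
pos=4: enter COMMENT mode (saw '/*')
exit COMMENT mode (now at pos=11)
pos=12: enter COMMENT mode (saw '/*')
exit COMMENT mode (now at pos=20)
pos=21: enter STRING mode
pos=21: emit STR "a" (now at pos=24)
pos=24: enter COMMENT mode (saw '/*')
exit COMMENT mode (now at pos=39)
pos=39: emit RPAREN ')'
pos=41: emit NUM '100' (now at pos=44)
DONE. 4 tokens: [STR, STR, RPAREN, NUM]
Position 41: char is '1' -> NUM

Answer: NUM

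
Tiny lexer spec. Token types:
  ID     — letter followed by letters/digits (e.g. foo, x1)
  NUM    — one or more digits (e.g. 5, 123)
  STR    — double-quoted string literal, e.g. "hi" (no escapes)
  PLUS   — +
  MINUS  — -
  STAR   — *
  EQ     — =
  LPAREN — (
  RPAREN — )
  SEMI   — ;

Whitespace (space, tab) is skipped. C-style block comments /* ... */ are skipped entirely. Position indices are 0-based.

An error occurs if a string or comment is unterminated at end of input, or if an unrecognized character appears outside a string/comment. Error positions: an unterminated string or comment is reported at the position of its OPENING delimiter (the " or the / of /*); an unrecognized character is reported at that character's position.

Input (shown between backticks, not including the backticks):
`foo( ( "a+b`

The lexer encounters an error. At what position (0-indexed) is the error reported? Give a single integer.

Answer: 7

Derivation:
pos=0: emit ID 'foo' (now at pos=3)
pos=3: emit LPAREN '('
pos=5: emit LPAREN '('
pos=7: enter STRING mode
pos=7: ERROR — unterminated string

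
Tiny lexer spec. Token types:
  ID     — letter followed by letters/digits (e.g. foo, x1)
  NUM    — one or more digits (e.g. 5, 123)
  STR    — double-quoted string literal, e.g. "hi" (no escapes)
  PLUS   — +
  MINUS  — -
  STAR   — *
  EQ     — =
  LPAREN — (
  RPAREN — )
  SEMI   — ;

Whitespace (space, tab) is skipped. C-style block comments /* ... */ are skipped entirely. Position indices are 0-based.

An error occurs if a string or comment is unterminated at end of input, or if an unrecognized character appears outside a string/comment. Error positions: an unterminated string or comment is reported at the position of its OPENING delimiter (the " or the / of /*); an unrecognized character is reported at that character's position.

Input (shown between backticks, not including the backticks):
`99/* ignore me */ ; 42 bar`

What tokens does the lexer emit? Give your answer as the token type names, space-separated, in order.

pos=0: emit NUM '99' (now at pos=2)
pos=2: enter COMMENT mode (saw '/*')
exit COMMENT mode (now at pos=17)
pos=18: emit SEMI ';'
pos=20: emit NUM '42' (now at pos=22)
pos=23: emit ID 'bar' (now at pos=26)
DONE. 4 tokens: [NUM, SEMI, NUM, ID]

Answer: NUM SEMI NUM ID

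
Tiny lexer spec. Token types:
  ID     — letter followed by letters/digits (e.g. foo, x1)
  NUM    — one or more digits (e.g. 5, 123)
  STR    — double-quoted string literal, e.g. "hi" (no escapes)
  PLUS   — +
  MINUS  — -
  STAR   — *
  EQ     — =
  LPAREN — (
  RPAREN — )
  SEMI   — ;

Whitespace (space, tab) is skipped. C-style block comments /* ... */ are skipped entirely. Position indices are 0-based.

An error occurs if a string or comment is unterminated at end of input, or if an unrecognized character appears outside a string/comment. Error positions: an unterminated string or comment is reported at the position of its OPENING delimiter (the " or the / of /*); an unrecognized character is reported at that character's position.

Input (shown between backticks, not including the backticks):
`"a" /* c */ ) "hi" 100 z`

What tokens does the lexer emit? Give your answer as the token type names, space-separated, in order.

pos=0: enter STRING mode
pos=0: emit STR "a" (now at pos=3)
pos=4: enter COMMENT mode (saw '/*')
exit COMMENT mode (now at pos=11)
pos=12: emit RPAREN ')'
pos=14: enter STRING mode
pos=14: emit STR "hi" (now at pos=18)
pos=19: emit NUM '100' (now at pos=22)
pos=23: emit ID 'z' (now at pos=24)
DONE. 5 tokens: [STR, RPAREN, STR, NUM, ID]

Answer: STR RPAREN STR NUM ID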